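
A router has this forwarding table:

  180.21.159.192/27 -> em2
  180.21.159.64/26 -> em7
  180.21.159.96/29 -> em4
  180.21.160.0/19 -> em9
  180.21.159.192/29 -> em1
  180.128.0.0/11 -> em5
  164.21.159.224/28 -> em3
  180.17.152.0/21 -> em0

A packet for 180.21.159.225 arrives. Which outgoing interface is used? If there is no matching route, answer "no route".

No entry's prefix contains 180.21.159.225; there is no default route.

no route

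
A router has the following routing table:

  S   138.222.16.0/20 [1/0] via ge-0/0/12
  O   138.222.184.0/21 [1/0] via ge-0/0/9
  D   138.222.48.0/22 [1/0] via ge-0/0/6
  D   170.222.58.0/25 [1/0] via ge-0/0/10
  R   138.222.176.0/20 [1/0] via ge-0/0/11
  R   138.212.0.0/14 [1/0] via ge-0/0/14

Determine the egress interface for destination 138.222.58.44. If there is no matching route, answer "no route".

No entry's prefix contains 138.222.58.44; there is no default route.

no route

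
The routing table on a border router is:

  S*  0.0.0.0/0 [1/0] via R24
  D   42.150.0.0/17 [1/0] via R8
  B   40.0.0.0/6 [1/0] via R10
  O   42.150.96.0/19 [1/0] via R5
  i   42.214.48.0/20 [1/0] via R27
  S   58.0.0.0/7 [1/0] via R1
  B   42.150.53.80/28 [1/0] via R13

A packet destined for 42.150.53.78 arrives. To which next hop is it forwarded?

Routes whose prefix contains 42.150.53.78:
  0.0.0.0/0 (default, matches everything) -> R24
  40.0.0.0/6 (40.0.0.0 - 43.255.255.255) -> R10
  42.150.0.0/17 (42.150.0.0 - 42.150.127.255) -> R8
More-specific entries that do NOT match:
  42.150.53.80/28 (42.150.53.80 - 42.150.53.95) does not contain 42.150.53.78
  42.214.48.0/20 (42.214.48.0 - 42.214.63.255) does not contain 42.150.53.78
  42.150.96.0/19 (42.150.96.0 - 42.150.127.255) does not contain 42.150.53.78
Longest matching prefix is /17 -> next hop R8.

R8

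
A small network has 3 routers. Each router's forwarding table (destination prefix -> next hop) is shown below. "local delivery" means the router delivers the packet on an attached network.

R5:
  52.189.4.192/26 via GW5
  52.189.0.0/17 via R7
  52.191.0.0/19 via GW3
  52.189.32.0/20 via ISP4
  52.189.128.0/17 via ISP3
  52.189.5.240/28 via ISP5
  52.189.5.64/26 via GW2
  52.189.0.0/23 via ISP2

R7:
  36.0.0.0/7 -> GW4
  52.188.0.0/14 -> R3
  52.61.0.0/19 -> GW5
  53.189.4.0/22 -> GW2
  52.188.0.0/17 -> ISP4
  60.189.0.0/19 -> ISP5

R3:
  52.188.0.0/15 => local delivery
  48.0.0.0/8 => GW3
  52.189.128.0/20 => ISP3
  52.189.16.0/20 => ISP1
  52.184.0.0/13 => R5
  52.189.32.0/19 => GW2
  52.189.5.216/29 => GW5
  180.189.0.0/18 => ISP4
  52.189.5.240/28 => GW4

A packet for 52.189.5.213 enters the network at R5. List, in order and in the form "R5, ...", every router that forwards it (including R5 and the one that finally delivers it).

R5, R7, R3

At R5: longest match for 52.189.5.213 is 52.189.0.0/17 -> R7
At R7: longest match for 52.189.5.213 is 52.188.0.0/14 -> R3
At R3: longest match for 52.189.5.213 is 52.188.0.0/15 -> local delivery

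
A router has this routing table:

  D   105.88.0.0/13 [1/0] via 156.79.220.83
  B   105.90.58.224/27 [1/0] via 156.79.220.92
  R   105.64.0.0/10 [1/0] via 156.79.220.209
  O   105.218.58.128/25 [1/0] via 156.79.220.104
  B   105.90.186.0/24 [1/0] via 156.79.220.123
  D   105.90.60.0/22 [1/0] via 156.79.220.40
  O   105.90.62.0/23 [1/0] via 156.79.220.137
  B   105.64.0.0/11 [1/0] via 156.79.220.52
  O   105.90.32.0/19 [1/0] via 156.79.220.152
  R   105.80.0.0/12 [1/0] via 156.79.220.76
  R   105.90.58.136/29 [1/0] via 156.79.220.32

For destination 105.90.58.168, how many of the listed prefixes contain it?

5

Prefixes containing 105.90.58.168:
  105.64.0.0/10 (105.64.0.0 - 105.127.255.255)
  105.64.0.0/11 (105.64.0.0 - 105.95.255.255)
  105.80.0.0/12 (105.80.0.0 - 105.95.255.255)
  105.88.0.0/13 (105.88.0.0 - 105.95.255.255)
  105.90.32.0/19 (105.90.32.0 - 105.90.63.255)
Total matching entries: 5.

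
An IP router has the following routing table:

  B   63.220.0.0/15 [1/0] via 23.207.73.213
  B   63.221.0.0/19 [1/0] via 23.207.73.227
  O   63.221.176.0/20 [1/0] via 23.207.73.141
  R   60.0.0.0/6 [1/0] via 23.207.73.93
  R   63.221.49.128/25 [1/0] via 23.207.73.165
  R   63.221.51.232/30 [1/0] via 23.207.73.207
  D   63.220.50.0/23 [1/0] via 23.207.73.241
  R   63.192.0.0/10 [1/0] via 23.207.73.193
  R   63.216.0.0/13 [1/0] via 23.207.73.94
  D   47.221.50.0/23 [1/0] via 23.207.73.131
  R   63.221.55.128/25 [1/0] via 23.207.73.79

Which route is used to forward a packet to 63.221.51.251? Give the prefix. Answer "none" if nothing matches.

63.220.0.0/15

Entries matching 63.221.51.251:
  60.0.0.0/6 (60.0.0.0 - 63.255.255.255)
  63.192.0.0/10 (63.192.0.0 - 63.255.255.255)
  63.216.0.0/13 (63.216.0.0 - 63.223.255.255)
  63.220.0.0/15 (63.220.0.0 - 63.221.255.255)
Most specific is 63.220.0.0/15.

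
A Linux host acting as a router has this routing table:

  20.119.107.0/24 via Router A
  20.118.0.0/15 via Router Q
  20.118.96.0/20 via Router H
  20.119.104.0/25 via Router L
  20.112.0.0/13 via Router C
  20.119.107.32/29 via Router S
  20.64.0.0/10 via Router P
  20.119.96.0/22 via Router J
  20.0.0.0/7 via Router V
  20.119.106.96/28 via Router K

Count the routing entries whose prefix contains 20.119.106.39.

4

Prefixes containing 20.119.106.39:
  20.0.0.0/7 (20.0.0.0 - 21.255.255.255)
  20.64.0.0/10 (20.64.0.0 - 20.127.255.255)
  20.112.0.0/13 (20.112.0.0 - 20.119.255.255)
  20.118.0.0/15 (20.118.0.0 - 20.119.255.255)
Total matching entries: 4.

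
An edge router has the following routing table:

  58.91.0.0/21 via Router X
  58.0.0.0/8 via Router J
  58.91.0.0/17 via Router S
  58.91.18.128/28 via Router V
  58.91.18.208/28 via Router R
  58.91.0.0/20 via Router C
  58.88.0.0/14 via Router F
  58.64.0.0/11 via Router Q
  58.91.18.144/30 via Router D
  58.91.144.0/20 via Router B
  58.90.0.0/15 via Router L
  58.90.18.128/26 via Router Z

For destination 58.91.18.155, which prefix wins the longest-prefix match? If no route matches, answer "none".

58.91.0.0/17

Entries matching 58.91.18.155:
  58.0.0.0/8 (58.0.0.0 - 58.255.255.255)
  58.64.0.0/11 (58.64.0.0 - 58.95.255.255)
  58.88.0.0/14 (58.88.0.0 - 58.91.255.255)
  58.90.0.0/15 (58.90.0.0 - 58.91.255.255)
  58.91.0.0/17 (58.91.0.0 - 58.91.127.255)
Most specific is 58.91.0.0/17.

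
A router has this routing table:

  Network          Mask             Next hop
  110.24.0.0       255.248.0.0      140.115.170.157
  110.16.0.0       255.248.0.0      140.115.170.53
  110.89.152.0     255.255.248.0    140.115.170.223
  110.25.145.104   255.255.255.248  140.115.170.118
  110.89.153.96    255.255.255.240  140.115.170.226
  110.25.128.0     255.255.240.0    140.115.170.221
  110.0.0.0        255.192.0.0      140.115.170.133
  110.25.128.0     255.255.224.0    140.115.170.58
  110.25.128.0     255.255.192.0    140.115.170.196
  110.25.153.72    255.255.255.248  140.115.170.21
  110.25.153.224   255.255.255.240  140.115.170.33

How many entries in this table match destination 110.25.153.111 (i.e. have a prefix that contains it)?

Prefixes containing 110.25.153.111:
  110.0.0.0/10 (110.0.0.0 - 110.63.255.255)
  110.24.0.0/13 (110.24.0.0 - 110.31.255.255)
  110.25.128.0/18 (110.25.128.0 - 110.25.191.255)
  110.25.128.0/19 (110.25.128.0 - 110.25.159.255)
Total matching entries: 4.

4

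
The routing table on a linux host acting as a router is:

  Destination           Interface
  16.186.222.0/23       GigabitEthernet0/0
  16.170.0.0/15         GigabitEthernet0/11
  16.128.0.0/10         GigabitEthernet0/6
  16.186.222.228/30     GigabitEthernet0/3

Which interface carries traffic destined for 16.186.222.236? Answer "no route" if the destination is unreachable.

Routes whose prefix contains 16.186.222.236:
  16.128.0.0/10 (16.128.0.0 - 16.191.255.255) -> GigabitEthernet0/6
  16.186.222.0/23 (16.186.222.0 - 16.186.223.255) -> GigabitEthernet0/0
More-specific entries that do NOT match:
  16.186.222.228/30 (16.186.222.228 - 16.186.222.231) does not contain 16.186.222.236
Longest matching prefix is /23 -> interface GigabitEthernet0/0.

GigabitEthernet0/0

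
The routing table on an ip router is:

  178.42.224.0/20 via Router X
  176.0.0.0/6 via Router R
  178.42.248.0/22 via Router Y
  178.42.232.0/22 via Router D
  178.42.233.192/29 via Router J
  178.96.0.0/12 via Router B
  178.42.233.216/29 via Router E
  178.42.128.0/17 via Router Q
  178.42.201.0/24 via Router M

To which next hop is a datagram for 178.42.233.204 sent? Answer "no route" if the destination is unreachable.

Router D

Routes whose prefix contains 178.42.233.204:
  176.0.0.0/6 (176.0.0.0 - 179.255.255.255) -> Router R
  178.42.128.0/17 (178.42.128.0 - 178.42.255.255) -> Router Q
  178.42.224.0/20 (178.42.224.0 - 178.42.239.255) -> Router X
  178.42.232.0/22 (178.42.232.0 - 178.42.235.255) -> Router D
More-specific entries that do NOT match:
  178.42.233.192/29 (178.42.233.192 - 178.42.233.199) does not contain 178.42.233.204
  178.42.233.216/29 (178.42.233.216 - 178.42.233.223) does not contain 178.42.233.204
  178.42.201.0/24 (178.42.201.0 - 178.42.201.255) does not contain 178.42.233.204
Longest matching prefix is /22 -> next hop Router D.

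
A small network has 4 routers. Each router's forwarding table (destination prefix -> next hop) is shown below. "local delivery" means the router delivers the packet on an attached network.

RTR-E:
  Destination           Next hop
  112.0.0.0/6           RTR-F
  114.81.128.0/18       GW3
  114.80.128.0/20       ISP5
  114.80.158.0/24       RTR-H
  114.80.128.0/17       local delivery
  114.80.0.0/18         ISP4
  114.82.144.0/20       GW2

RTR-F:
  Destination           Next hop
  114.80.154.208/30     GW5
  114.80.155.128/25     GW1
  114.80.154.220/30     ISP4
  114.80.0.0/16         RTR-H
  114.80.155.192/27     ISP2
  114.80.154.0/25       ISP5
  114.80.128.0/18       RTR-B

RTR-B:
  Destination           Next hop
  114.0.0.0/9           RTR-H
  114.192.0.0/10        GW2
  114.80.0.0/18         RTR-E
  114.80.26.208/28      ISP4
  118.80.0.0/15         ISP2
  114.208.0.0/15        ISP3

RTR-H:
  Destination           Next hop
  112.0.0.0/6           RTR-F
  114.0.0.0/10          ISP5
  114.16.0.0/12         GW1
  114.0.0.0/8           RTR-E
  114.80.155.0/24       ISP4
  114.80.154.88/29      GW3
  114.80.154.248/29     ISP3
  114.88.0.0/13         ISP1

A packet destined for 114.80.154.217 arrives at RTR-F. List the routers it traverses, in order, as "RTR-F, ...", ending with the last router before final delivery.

RTR-F, RTR-B, RTR-H, RTR-E

At RTR-F: longest match for 114.80.154.217 is 114.80.128.0/18 -> RTR-B
At RTR-B: longest match for 114.80.154.217 is 114.0.0.0/9 -> RTR-H
At RTR-H: longest match for 114.80.154.217 is 114.0.0.0/8 -> RTR-E
At RTR-E: longest match for 114.80.154.217 is 114.80.128.0/17 -> local delivery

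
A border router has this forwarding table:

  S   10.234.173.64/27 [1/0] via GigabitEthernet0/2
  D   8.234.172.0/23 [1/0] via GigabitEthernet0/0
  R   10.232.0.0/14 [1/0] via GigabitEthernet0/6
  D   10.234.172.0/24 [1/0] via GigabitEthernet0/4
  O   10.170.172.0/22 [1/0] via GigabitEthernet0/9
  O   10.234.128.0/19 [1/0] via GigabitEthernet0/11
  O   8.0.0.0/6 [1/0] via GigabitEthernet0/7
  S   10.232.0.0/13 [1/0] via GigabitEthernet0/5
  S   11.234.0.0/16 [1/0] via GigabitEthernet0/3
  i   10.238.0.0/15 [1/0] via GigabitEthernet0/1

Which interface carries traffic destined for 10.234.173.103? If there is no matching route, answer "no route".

GigabitEthernet0/6

Routes whose prefix contains 10.234.173.103:
  8.0.0.0/6 (8.0.0.0 - 11.255.255.255) -> GigabitEthernet0/7
  10.232.0.0/13 (10.232.0.0 - 10.239.255.255) -> GigabitEthernet0/5
  10.232.0.0/14 (10.232.0.0 - 10.235.255.255) -> GigabitEthernet0/6
More-specific entries that do NOT match:
  10.234.173.64/27 (10.234.173.64 - 10.234.173.95) does not contain 10.234.173.103
  10.234.172.0/24 (10.234.172.0 - 10.234.172.255) does not contain 10.234.173.103
  8.234.172.0/23 (8.234.172.0 - 8.234.173.255) does not contain 10.234.173.103
  10.170.172.0/22 (10.170.172.0 - 10.170.175.255) does not contain 10.234.173.103
  10.234.128.0/19 (10.234.128.0 - 10.234.159.255) does not contain 10.234.173.103
  11.234.0.0/16 (11.234.0.0 - 11.234.255.255) does not contain 10.234.173.103
  10.238.0.0/15 (10.238.0.0 - 10.239.255.255) does not contain 10.234.173.103
Longest matching prefix is /14 -> interface GigabitEthernet0/6.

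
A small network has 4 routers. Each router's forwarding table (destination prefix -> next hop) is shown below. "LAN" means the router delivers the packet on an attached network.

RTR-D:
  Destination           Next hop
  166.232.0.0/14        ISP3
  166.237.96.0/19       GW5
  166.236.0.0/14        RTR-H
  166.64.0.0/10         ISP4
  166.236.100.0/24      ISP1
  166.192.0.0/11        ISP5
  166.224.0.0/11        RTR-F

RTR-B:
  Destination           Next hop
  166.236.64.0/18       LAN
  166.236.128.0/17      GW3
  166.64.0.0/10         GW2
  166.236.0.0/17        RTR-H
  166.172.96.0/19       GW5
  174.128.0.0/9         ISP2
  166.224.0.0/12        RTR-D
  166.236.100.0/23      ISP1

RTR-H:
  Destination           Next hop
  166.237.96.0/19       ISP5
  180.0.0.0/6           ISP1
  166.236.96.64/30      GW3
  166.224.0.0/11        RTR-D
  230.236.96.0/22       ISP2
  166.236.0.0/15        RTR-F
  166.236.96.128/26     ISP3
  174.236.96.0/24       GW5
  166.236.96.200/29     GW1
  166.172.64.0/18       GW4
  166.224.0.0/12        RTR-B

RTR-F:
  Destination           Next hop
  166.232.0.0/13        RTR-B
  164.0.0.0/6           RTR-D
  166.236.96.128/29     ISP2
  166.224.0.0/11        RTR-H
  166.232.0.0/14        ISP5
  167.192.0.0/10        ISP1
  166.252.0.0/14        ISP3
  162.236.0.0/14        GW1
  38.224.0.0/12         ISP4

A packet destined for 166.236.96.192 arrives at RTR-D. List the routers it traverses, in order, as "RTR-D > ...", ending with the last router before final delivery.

At RTR-D: longest match for 166.236.96.192 is 166.236.0.0/14 -> RTR-H
At RTR-H: longest match for 166.236.96.192 is 166.236.0.0/15 -> RTR-F
At RTR-F: longest match for 166.236.96.192 is 166.232.0.0/13 -> RTR-B
At RTR-B: longest match for 166.236.96.192 is 166.236.64.0/18 -> LAN

RTR-D > RTR-H > RTR-F > RTR-B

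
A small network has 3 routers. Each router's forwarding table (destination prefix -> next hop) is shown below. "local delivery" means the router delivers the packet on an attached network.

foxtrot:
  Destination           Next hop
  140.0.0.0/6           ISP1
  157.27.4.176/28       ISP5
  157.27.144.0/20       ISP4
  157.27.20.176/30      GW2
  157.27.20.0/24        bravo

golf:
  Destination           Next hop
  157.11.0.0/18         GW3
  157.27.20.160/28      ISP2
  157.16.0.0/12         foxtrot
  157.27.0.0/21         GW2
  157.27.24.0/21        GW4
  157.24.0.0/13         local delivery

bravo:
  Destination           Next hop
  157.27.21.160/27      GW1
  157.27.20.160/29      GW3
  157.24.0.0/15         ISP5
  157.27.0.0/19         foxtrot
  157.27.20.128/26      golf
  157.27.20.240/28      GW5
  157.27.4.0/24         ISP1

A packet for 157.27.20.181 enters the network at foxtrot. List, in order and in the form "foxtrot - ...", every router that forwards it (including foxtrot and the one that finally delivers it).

foxtrot - bravo - golf

At foxtrot: longest match for 157.27.20.181 is 157.27.20.0/24 -> bravo
At bravo: longest match for 157.27.20.181 is 157.27.20.128/26 -> golf
At golf: longest match for 157.27.20.181 is 157.24.0.0/13 -> local delivery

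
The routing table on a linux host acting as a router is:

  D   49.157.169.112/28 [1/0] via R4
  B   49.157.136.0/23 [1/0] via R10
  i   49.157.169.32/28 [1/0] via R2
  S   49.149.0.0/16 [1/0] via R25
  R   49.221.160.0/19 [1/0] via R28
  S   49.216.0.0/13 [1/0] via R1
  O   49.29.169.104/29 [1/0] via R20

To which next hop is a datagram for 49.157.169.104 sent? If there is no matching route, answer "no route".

No entry's prefix contains 49.157.169.104; there is no default route.

no route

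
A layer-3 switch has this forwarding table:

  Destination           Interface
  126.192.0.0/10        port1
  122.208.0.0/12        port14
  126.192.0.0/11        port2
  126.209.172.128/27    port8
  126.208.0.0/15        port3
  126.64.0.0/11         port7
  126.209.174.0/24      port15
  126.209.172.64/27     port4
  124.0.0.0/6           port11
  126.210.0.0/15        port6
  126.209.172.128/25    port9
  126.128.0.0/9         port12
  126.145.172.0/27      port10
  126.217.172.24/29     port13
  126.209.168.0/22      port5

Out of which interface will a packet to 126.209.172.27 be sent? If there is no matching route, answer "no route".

Routes whose prefix contains 126.209.172.27:
  124.0.0.0/6 (124.0.0.0 - 127.255.255.255) -> port11
  126.128.0.0/9 (126.128.0.0 - 126.255.255.255) -> port12
  126.192.0.0/10 (126.192.0.0 - 126.255.255.255) -> port1
  126.192.0.0/11 (126.192.0.0 - 126.223.255.255) -> port2
  126.208.0.0/15 (126.208.0.0 - 126.209.255.255) -> port3
More-specific entries that do NOT match:
  126.217.172.24/29 (126.217.172.24 - 126.217.172.31) does not contain 126.209.172.27
  126.209.172.128/27 (126.209.172.128 - 126.209.172.159) does not contain 126.209.172.27
  126.209.172.64/27 (126.209.172.64 - 126.209.172.95) does not contain 126.209.172.27
  126.145.172.0/27 (126.145.172.0 - 126.145.172.31) does not contain 126.209.172.27
  126.209.172.128/25 (126.209.172.128 - 126.209.172.255) does not contain 126.209.172.27
  126.209.174.0/24 (126.209.174.0 - 126.209.174.255) does not contain 126.209.172.27
  126.209.168.0/22 (126.209.168.0 - 126.209.171.255) does not contain 126.209.172.27
Longest matching prefix is /15 -> interface port3.

port3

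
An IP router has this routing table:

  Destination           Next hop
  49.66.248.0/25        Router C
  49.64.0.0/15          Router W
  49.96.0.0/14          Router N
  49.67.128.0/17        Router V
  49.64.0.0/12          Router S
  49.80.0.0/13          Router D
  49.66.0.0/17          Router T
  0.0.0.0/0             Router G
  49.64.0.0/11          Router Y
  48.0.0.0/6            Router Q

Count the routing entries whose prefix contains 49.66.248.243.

Prefixes containing 49.66.248.243:
  0.0.0.0/0 (default, matches everything)
  48.0.0.0/6 (48.0.0.0 - 51.255.255.255)
  49.64.0.0/11 (49.64.0.0 - 49.95.255.255)
  49.64.0.0/12 (49.64.0.0 - 49.79.255.255)
Total matching entries: 4.

4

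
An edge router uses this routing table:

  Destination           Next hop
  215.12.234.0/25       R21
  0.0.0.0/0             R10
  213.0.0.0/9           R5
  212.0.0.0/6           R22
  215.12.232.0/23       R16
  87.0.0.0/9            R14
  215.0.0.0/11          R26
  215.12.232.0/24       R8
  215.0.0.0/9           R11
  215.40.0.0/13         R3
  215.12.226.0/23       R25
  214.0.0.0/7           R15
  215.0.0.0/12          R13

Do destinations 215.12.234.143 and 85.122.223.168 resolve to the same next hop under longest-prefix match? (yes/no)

no

215.12.234.143: longest match 215.0.0.0/12 -> R13
85.122.223.168: longest match 0.0.0.0/0 -> R10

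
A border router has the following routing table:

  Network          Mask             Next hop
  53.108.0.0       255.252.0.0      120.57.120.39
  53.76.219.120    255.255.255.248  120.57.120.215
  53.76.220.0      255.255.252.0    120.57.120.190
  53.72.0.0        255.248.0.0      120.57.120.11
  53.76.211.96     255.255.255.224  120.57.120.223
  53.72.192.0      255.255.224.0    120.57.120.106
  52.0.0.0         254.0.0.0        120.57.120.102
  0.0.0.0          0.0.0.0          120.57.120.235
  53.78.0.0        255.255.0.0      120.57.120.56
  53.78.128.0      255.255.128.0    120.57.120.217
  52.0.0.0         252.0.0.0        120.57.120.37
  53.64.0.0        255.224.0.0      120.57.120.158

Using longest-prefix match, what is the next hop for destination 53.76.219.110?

Routes whose prefix contains 53.76.219.110:
  0.0.0.0/0 (default, matches everything) -> 120.57.120.235
  52.0.0.0/6 (52.0.0.0 - 55.255.255.255) -> 120.57.120.37
  52.0.0.0/7 (52.0.0.0 - 53.255.255.255) -> 120.57.120.102
  53.64.0.0/11 (53.64.0.0 - 53.95.255.255) -> 120.57.120.158
  53.72.0.0/13 (53.72.0.0 - 53.79.255.255) -> 120.57.120.11
More-specific entries that do NOT match:
  53.76.219.120/29 (53.76.219.120 - 53.76.219.127) does not contain 53.76.219.110
  53.76.211.96/27 (53.76.211.96 - 53.76.211.127) does not contain 53.76.219.110
  53.76.220.0/22 (53.76.220.0 - 53.76.223.255) does not contain 53.76.219.110
  53.72.192.0/19 (53.72.192.0 - 53.72.223.255) does not contain 53.76.219.110
  53.78.128.0/17 (53.78.128.0 - 53.78.255.255) does not contain 53.76.219.110
  53.78.0.0/16 (53.78.0.0 - 53.78.255.255) does not contain 53.76.219.110
  53.108.0.0/14 (53.108.0.0 - 53.111.255.255) does not contain 53.76.219.110
Longest matching prefix is /13 -> next hop 120.57.120.11.

120.57.120.11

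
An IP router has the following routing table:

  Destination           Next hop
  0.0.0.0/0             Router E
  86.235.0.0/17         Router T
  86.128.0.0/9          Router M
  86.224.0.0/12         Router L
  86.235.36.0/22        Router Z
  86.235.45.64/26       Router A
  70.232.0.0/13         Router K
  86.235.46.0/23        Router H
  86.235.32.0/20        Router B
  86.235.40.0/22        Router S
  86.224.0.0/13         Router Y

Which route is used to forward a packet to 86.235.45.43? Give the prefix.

86.235.32.0/20

Entries matching 86.235.45.43:
  0.0.0.0/0 (default, matches everything)
  86.128.0.0/9 (86.128.0.0 - 86.255.255.255)
  86.224.0.0/12 (86.224.0.0 - 86.239.255.255)
  86.235.0.0/17 (86.235.0.0 - 86.235.127.255)
  86.235.32.0/20 (86.235.32.0 - 86.235.47.255)
Most specific is 86.235.32.0/20.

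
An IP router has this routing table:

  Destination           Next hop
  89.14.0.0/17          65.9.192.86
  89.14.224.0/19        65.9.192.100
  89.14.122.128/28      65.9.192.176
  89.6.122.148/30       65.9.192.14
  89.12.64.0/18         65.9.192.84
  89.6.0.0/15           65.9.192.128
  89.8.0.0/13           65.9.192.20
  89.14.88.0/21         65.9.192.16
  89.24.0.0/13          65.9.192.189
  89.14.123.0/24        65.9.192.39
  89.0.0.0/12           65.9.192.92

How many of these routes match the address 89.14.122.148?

Prefixes containing 89.14.122.148:
  89.0.0.0/12 (89.0.0.0 - 89.15.255.255)
  89.8.0.0/13 (89.8.0.0 - 89.15.255.255)
  89.14.0.0/17 (89.14.0.0 - 89.14.127.255)
Total matching entries: 3.

3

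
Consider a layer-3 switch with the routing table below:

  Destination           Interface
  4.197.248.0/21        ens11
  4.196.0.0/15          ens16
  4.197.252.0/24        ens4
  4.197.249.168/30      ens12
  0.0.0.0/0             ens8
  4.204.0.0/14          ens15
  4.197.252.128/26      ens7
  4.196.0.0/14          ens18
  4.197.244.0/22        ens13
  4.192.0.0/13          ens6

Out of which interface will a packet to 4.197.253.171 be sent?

ens11

Routes whose prefix contains 4.197.253.171:
  0.0.0.0/0 (default, matches everything) -> ens8
  4.192.0.0/13 (4.192.0.0 - 4.199.255.255) -> ens6
  4.196.0.0/14 (4.196.0.0 - 4.199.255.255) -> ens18
  4.196.0.0/15 (4.196.0.0 - 4.197.255.255) -> ens16
  4.197.248.0/21 (4.197.248.0 - 4.197.255.255) -> ens11
More-specific entries that do NOT match:
  4.197.249.168/30 (4.197.249.168 - 4.197.249.171) does not contain 4.197.253.171
  4.197.252.128/26 (4.197.252.128 - 4.197.252.191) does not contain 4.197.253.171
  4.197.252.0/24 (4.197.252.0 - 4.197.252.255) does not contain 4.197.253.171
  4.197.244.0/22 (4.197.244.0 - 4.197.247.255) does not contain 4.197.253.171
Longest matching prefix is /21 -> interface ens11.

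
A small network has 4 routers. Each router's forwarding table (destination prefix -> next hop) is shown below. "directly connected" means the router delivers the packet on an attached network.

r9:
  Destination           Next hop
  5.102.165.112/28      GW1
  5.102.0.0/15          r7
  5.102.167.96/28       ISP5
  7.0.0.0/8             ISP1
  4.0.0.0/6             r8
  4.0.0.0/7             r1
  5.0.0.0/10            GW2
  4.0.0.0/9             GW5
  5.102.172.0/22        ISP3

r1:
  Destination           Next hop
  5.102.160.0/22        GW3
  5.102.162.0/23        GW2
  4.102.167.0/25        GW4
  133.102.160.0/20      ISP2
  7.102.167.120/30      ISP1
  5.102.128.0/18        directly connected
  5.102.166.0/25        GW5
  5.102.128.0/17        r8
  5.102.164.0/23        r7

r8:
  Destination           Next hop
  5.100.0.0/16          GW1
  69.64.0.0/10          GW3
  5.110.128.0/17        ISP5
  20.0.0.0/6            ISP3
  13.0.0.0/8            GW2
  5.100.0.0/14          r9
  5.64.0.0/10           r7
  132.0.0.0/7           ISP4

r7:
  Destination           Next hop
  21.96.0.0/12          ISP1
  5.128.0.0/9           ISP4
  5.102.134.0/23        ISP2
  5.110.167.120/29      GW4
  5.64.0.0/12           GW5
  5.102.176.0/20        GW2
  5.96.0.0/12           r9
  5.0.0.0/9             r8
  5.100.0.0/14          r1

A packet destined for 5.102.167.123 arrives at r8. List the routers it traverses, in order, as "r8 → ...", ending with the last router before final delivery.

At r8: longest match for 5.102.167.123 is 5.100.0.0/14 -> r9
At r9: longest match for 5.102.167.123 is 5.102.0.0/15 -> r7
At r7: longest match for 5.102.167.123 is 5.100.0.0/14 -> r1
At r1: longest match for 5.102.167.123 is 5.102.128.0/18 -> directly connected

r8 → r9 → r7 → r1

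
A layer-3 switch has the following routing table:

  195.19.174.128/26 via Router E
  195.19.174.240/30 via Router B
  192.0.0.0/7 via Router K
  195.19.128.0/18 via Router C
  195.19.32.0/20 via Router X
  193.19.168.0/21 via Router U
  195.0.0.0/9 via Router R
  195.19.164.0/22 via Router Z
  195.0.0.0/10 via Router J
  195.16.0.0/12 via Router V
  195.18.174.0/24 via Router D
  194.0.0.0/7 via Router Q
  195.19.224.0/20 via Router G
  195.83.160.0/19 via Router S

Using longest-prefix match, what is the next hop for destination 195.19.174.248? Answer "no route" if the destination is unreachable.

Routes whose prefix contains 195.19.174.248:
  194.0.0.0/7 (194.0.0.0 - 195.255.255.255) -> Router Q
  195.0.0.0/9 (195.0.0.0 - 195.127.255.255) -> Router R
  195.0.0.0/10 (195.0.0.0 - 195.63.255.255) -> Router J
  195.16.0.0/12 (195.16.0.0 - 195.31.255.255) -> Router V
  195.19.128.0/18 (195.19.128.0 - 195.19.191.255) -> Router C
More-specific entries that do NOT match:
  195.19.174.240/30 (195.19.174.240 - 195.19.174.243) does not contain 195.19.174.248
  195.19.174.128/26 (195.19.174.128 - 195.19.174.191) does not contain 195.19.174.248
  195.18.174.0/24 (195.18.174.0 - 195.18.174.255) does not contain 195.19.174.248
  195.19.164.0/22 (195.19.164.0 - 195.19.167.255) does not contain 195.19.174.248
  193.19.168.0/21 (193.19.168.0 - 193.19.175.255) does not contain 195.19.174.248
  195.19.32.0/20 (195.19.32.0 - 195.19.47.255) does not contain 195.19.174.248
  195.19.224.0/20 (195.19.224.0 - 195.19.239.255) does not contain 195.19.174.248
  195.83.160.0/19 (195.83.160.0 - 195.83.191.255) does not contain 195.19.174.248
Longest matching prefix is /18 -> next hop Router C.

Router C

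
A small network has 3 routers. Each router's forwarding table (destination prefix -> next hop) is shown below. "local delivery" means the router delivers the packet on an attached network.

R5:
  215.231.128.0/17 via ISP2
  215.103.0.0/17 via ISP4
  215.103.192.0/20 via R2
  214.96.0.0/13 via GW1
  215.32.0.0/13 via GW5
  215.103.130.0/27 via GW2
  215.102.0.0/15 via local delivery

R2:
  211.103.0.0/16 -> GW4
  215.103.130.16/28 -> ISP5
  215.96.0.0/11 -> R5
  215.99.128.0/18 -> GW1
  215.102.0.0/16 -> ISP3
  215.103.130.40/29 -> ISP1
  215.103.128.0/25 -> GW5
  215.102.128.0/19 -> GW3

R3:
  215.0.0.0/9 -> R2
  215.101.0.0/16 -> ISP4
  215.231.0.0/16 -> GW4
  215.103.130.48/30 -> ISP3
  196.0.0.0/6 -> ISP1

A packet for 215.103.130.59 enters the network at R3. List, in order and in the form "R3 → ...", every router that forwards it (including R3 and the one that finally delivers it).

At R3: longest match for 215.103.130.59 is 215.0.0.0/9 -> R2
At R2: longest match for 215.103.130.59 is 215.96.0.0/11 -> R5
At R5: longest match for 215.103.130.59 is 215.102.0.0/15 -> local delivery

R3 → R2 → R5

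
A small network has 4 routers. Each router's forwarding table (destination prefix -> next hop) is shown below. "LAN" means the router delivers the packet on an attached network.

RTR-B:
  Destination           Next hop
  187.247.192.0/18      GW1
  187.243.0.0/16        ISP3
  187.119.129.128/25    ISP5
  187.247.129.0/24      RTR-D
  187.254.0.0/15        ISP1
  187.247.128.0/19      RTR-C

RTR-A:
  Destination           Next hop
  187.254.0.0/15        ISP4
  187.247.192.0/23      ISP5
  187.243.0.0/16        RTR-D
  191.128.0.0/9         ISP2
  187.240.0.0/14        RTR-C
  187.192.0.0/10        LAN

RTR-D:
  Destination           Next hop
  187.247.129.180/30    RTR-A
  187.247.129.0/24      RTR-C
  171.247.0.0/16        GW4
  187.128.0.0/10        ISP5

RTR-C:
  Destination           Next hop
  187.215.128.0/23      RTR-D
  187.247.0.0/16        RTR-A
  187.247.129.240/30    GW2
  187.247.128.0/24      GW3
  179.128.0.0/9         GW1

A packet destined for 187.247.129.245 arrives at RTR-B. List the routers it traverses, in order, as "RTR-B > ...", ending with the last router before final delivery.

At RTR-B: longest match for 187.247.129.245 is 187.247.129.0/24 -> RTR-D
At RTR-D: longest match for 187.247.129.245 is 187.247.129.0/24 -> RTR-C
At RTR-C: longest match for 187.247.129.245 is 187.247.0.0/16 -> RTR-A
At RTR-A: longest match for 187.247.129.245 is 187.192.0.0/10 -> LAN

RTR-B > RTR-D > RTR-C > RTR-A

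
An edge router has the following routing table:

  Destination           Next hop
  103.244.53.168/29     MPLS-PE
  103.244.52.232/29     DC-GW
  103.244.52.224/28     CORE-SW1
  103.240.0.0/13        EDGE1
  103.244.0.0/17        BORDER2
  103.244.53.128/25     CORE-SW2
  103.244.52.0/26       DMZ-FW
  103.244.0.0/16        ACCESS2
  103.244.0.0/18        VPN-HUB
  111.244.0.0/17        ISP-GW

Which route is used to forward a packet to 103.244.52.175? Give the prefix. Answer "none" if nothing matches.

103.244.0.0/18

Entries matching 103.244.52.175:
  103.240.0.0/13 (103.240.0.0 - 103.247.255.255)
  103.244.0.0/16 (103.244.0.0 - 103.244.255.255)
  103.244.0.0/17 (103.244.0.0 - 103.244.127.255)
  103.244.0.0/18 (103.244.0.0 - 103.244.63.255)
Most specific is 103.244.0.0/18.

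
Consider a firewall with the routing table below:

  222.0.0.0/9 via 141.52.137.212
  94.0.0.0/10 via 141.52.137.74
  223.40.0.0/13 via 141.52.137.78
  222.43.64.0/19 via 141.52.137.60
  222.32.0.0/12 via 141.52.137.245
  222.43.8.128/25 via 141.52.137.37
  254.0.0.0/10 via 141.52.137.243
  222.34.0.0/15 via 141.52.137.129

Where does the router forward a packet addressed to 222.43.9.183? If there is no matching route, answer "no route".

141.52.137.245

Routes whose prefix contains 222.43.9.183:
  222.0.0.0/9 (222.0.0.0 - 222.127.255.255) -> 141.52.137.212
  222.32.0.0/12 (222.32.0.0 - 222.47.255.255) -> 141.52.137.245
More-specific entries that do NOT match:
  222.43.8.128/25 (222.43.8.128 - 222.43.8.255) does not contain 222.43.9.183
  222.43.64.0/19 (222.43.64.0 - 222.43.95.255) does not contain 222.43.9.183
  222.34.0.0/15 (222.34.0.0 - 222.35.255.255) does not contain 222.43.9.183
  223.40.0.0/13 (223.40.0.0 - 223.47.255.255) does not contain 222.43.9.183
Longest matching prefix is /12 -> next hop 141.52.137.245.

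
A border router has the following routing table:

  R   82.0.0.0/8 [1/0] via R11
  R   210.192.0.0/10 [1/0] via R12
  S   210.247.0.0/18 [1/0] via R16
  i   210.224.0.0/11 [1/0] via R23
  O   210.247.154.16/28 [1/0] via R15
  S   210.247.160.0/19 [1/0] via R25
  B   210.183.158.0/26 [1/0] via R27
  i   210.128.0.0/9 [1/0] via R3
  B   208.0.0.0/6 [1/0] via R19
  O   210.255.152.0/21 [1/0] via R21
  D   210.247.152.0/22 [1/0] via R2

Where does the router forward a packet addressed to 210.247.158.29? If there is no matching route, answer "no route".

R23

Routes whose prefix contains 210.247.158.29:
  208.0.0.0/6 (208.0.0.0 - 211.255.255.255) -> R19
  210.128.0.0/9 (210.128.0.0 - 210.255.255.255) -> R3
  210.192.0.0/10 (210.192.0.0 - 210.255.255.255) -> R12
  210.224.0.0/11 (210.224.0.0 - 210.255.255.255) -> R23
More-specific entries that do NOT match:
  210.247.154.16/28 (210.247.154.16 - 210.247.154.31) does not contain 210.247.158.29
  210.183.158.0/26 (210.183.158.0 - 210.183.158.63) does not contain 210.247.158.29
  210.247.152.0/22 (210.247.152.0 - 210.247.155.255) does not contain 210.247.158.29
  210.255.152.0/21 (210.255.152.0 - 210.255.159.255) does not contain 210.247.158.29
  210.247.160.0/19 (210.247.160.0 - 210.247.191.255) does not contain 210.247.158.29
  210.247.0.0/18 (210.247.0.0 - 210.247.63.255) does not contain 210.247.158.29
Longest matching prefix is /11 -> next hop R23.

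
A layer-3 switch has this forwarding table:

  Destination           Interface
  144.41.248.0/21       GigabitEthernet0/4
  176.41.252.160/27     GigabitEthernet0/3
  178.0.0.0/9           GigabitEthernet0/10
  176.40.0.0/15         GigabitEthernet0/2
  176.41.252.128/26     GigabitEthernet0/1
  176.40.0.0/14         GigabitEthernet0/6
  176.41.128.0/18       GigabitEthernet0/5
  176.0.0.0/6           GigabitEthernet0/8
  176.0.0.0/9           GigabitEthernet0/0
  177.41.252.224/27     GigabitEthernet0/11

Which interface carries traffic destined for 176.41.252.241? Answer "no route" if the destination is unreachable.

Routes whose prefix contains 176.41.252.241:
  176.0.0.0/6 (176.0.0.0 - 179.255.255.255) -> GigabitEthernet0/8
  176.0.0.0/9 (176.0.0.0 - 176.127.255.255) -> GigabitEthernet0/0
  176.40.0.0/14 (176.40.0.0 - 176.43.255.255) -> GigabitEthernet0/6
  176.40.0.0/15 (176.40.0.0 - 176.41.255.255) -> GigabitEthernet0/2
More-specific entries that do NOT match:
  176.41.252.160/27 (176.41.252.160 - 176.41.252.191) does not contain 176.41.252.241
  177.41.252.224/27 (177.41.252.224 - 177.41.252.255) does not contain 176.41.252.241
  176.41.252.128/26 (176.41.252.128 - 176.41.252.191) does not contain 176.41.252.241
  144.41.248.0/21 (144.41.248.0 - 144.41.255.255) does not contain 176.41.252.241
  176.41.128.0/18 (176.41.128.0 - 176.41.191.255) does not contain 176.41.252.241
Longest matching prefix is /15 -> interface GigabitEthernet0/2.

GigabitEthernet0/2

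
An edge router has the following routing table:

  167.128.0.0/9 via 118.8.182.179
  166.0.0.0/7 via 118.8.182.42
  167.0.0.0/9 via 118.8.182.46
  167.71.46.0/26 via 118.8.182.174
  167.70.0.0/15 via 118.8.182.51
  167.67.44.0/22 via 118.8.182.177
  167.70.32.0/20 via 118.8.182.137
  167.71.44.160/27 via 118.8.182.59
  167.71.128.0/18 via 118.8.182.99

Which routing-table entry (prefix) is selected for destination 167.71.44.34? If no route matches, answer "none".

Entries matching 167.71.44.34:
  166.0.0.0/7 (166.0.0.0 - 167.255.255.255)
  167.0.0.0/9 (167.0.0.0 - 167.127.255.255)
  167.70.0.0/15 (167.70.0.0 - 167.71.255.255)
Most specific is 167.70.0.0/15.

167.70.0.0/15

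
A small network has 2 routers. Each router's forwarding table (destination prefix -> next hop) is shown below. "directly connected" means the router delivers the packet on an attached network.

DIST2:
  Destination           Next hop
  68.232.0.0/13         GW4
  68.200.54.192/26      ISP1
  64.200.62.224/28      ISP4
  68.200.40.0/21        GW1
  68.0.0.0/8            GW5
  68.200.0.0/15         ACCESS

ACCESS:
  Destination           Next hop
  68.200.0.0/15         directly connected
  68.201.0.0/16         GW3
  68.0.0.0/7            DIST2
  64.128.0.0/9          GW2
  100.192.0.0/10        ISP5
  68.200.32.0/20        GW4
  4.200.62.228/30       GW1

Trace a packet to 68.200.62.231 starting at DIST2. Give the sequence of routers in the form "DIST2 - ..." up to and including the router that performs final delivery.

DIST2 - ACCESS

At DIST2: longest match for 68.200.62.231 is 68.200.0.0/15 -> ACCESS
At ACCESS: longest match for 68.200.62.231 is 68.200.0.0/15 -> directly connected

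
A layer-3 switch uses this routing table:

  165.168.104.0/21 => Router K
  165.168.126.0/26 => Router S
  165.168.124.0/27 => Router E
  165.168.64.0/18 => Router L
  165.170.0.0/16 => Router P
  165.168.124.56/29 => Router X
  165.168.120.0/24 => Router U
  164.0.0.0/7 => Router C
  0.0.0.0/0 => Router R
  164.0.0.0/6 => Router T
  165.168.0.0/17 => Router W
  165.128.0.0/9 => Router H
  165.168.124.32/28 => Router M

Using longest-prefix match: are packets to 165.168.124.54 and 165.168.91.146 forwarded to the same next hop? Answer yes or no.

165.168.124.54: longest match 165.168.64.0/18 -> Router L
165.168.91.146: longest match 165.168.64.0/18 -> Router L

yes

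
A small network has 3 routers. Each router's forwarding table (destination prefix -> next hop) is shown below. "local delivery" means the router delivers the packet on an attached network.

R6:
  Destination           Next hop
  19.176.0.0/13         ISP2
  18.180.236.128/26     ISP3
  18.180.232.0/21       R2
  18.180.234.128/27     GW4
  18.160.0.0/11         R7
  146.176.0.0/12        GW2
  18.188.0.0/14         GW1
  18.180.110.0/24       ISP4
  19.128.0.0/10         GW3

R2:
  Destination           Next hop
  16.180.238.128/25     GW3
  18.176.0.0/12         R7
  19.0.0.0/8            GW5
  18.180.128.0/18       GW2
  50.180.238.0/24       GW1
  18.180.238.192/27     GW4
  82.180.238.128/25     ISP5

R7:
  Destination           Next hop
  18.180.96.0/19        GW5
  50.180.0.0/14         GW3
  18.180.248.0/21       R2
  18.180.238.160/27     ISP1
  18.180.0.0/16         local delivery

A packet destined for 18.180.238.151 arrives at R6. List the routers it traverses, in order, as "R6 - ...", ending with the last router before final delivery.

R6 - R2 - R7

At R6: longest match for 18.180.238.151 is 18.180.232.0/21 -> R2
At R2: longest match for 18.180.238.151 is 18.176.0.0/12 -> R7
At R7: longest match for 18.180.238.151 is 18.180.0.0/16 -> local delivery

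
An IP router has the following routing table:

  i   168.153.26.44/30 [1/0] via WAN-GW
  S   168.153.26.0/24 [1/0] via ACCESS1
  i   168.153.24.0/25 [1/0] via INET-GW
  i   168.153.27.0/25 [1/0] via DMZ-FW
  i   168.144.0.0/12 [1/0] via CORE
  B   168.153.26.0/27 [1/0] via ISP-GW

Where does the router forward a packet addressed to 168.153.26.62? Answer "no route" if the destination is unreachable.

ACCESS1

Routes whose prefix contains 168.153.26.62:
  168.144.0.0/12 (168.144.0.0 - 168.159.255.255) -> CORE
  168.153.26.0/24 (168.153.26.0 - 168.153.26.255) -> ACCESS1
More-specific entries that do NOT match:
  168.153.26.44/30 (168.153.26.44 - 168.153.26.47) does not contain 168.153.26.62
  168.153.26.0/27 (168.153.26.0 - 168.153.26.31) does not contain 168.153.26.62
  168.153.24.0/25 (168.153.24.0 - 168.153.24.127) does not contain 168.153.26.62
  168.153.27.0/25 (168.153.27.0 - 168.153.27.127) does not contain 168.153.26.62
Longest matching prefix is /24 -> next hop ACCESS1.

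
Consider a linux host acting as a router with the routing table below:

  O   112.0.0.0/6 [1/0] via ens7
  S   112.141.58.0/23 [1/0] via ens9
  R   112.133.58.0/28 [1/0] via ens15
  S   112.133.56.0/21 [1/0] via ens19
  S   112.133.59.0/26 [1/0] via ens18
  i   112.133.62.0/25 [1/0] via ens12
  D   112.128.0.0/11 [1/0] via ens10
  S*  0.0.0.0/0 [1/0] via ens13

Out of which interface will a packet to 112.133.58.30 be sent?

Routes whose prefix contains 112.133.58.30:
  0.0.0.0/0 (default, matches everything) -> ens13
  112.0.0.0/6 (112.0.0.0 - 115.255.255.255) -> ens7
  112.128.0.0/11 (112.128.0.0 - 112.159.255.255) -> ens10
  112.133.56.0/21 (112.133.56.0 - 112.133.63.255) -> ens19
More-specific entries that do NOT match:
  112.133.58.0/28 (112.133.58.0 - 112.133.58.15) does not contain 112.133.58.30
  112.133.59.0/26 (112.133.59.0 - 112.133.59.63) does not contain 112.133.58.30
  112.133.62.0/25 (112.133.62.0 - 112.133.62.127) does not contain 112.133.58.30
  112.141.58.0/23 (112.141.58.0 - 112.141.59.255) does not contain 112.133.58.30
Longest matching prefix is /21 -> interface ens19.

ens19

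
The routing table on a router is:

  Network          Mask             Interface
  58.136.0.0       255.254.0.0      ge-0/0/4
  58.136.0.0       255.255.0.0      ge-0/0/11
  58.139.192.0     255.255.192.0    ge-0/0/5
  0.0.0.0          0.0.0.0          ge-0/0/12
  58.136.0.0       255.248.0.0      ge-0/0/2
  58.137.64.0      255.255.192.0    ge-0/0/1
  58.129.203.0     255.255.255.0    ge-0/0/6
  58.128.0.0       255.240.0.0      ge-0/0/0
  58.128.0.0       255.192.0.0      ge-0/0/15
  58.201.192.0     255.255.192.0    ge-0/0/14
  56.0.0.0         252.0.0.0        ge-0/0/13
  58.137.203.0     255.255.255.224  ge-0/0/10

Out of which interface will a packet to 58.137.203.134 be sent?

ge-0/0/4

Routes whose prefix contains 58.137.203.134:
  0.0.0.0/0 (default, matches everything) -> ge-0/0/12
  56.0.0.0/6 (56.0.0.0 - 59.255.255.255) -> ge-0/0/13
  58.128.0.0/10 (58.128.0.0 - 58.191.255.255) -> ge-0/0/15
  58.128.0.0/12 (58.128.0.0 - 58.143.255.255) -> ge-0/0/0
  58.136.0.0/13 (58.136.0.0 - 58.143.255.255) -> ge-0/0/2
  58.136.0.0/15 (58.136.0.0 - 58.137.255.255) -> ge-0/0/4
More-specific entries that do NOT match:
  58.137.203.0/27 (58.137.203.0 - 58.137.203.31) does not contain 58.137.203.134
  58.129.203.0/24 (58.129.203.0 - 58.129.203.255) does not contain 58.137.203.134
  58.139.192.0/18 (58.139.192.0 - 58.139.255.255) does not contain 58.137.203.134
  58.137.64.0/18 (58.137.64.0 - 58.137.127.255) does not contain 58.137.203.134
  58.201.192.0/18 (58.201.192.0 - 58.201.255.255) does not contain 58.137.203.134
  58.136.0.0/16 (58.136.0.0 - 58.136.255.255) does not contain 58.137.203.134
Longest matching prefix is /15 -> interface ge-0/0/4.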